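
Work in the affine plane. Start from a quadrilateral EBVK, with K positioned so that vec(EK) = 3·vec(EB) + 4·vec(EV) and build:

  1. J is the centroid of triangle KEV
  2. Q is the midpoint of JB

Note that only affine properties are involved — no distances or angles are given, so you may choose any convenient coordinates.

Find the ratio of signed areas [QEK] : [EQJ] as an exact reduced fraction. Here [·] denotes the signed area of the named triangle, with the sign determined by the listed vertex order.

Set E = (0, 0), B = (1, 0), V = (0, 1), K = (3, 4); any affine frame gives the same invariant.
1. J is the centroid of triangle KEV ⇒ J = (1, 5/3)
2. Q is the midpoint of JB ⇒ Q = (1, 5/6)
2·[QEK] = -3/2, 2·[EQJ] = 5/6
[QEK]:[EQJ] = -3/2:5/6 = -9/5

[QEK]:[EQJ] = -9/5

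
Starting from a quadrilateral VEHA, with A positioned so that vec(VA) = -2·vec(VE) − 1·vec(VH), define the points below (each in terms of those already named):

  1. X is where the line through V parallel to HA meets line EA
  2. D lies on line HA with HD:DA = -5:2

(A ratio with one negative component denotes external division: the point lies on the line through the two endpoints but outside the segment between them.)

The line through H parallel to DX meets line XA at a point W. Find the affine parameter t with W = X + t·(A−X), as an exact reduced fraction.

Choose coordinates V = (0, 0), E = (1, 0), H = (0, 1), A = (-2, -1).
1. X is where the line through V parallel to HA meets line EA ⇒ X = (-1/2, -1/2)
2. D lies on line HA with HD:DA = -5:2 ⇒ D = (-10/3, -7/3)
through H parallel to DX: direction (17/6, 11/6); meets XA at W = (-17/4, -7/4)
W = X + t·(A−X) with t = 5/2

t = 5/2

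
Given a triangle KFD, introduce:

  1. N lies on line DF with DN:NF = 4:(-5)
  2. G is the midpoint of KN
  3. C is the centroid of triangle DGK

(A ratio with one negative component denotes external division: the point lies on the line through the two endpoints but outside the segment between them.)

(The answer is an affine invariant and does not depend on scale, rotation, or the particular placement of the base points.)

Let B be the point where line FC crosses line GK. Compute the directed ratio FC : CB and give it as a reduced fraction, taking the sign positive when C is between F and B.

Assign K = (0, 0), F = (1, 0), D = (0, 1) — the answer is frame-independent, so this choice is without loss of generality.
1. N lies on line DF with DN:NF = 4:(-5) ⇒ N = (-4, 5)
2. G is the midpoint of KN ⇒ G = (-2, 5/2)
3. C is the centroid of triangle DGK ⇒ C = (-2/3, 7/6)
line FC meets GK at B = (-14/11, 35/22)
C = F + t·(B−F) with t = 11/15, so FC:CB = 11/15:4/15

FC:CB = 11/4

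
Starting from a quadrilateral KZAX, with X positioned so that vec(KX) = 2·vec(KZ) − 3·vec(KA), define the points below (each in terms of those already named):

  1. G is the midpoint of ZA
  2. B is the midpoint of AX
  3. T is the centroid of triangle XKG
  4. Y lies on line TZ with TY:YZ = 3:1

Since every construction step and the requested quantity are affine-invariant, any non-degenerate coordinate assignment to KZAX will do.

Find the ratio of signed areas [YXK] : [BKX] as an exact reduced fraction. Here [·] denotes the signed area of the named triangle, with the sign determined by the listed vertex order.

Choose coordinates K = (0, 0), Z = (1, 0), A = (0, 1), X = (2, -3).
1. G is the midpoint of ZA ⇒ G = (1/2, 1/2)
2. B is the midpoint of AX ⇒ B = (1, -1)
3. T is the centroid of triangle XKG ⇒ T = (5/6, -5/6)
4. Y lies on line TZ with TY:YZ = 3:1 ⇒ Y = (23/24, -5/24)
2·[YXK] = -59/24, 2·[BKX] = 1
[YXK]:[BKX] = -59/24:1 = -59/24

[YXK]:[BKX] = -59/24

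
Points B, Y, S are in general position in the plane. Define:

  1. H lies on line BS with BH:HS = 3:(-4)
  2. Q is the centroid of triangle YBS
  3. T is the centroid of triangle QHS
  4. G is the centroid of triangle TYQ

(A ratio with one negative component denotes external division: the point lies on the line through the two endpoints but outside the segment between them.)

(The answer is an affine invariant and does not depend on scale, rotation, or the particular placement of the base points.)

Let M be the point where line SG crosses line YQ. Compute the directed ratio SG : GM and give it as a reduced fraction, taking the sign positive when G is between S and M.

Choose coordinates B = (0, 0), Y = (1, 0), S = (0, 1).
1. H lies on line BS with BH:HS = 3:(-4) ⇒ H = (0, -3)
2. Q is the centroid of triangle YBS ⇒ Q = (1/3, 1/3)
3. T is the centroid of triangle QHS ⇒ T = (1/9, -5/9)
4. G is the centroid of triangle TYQ ⇒ G = (13/27, -2/27)
line SG meets YQ at M = (13/45, 16/45)
G = S + t·(M−S) with t = 5/3, so SG:GM = 5/3:-2/3

SG:GM = -5/2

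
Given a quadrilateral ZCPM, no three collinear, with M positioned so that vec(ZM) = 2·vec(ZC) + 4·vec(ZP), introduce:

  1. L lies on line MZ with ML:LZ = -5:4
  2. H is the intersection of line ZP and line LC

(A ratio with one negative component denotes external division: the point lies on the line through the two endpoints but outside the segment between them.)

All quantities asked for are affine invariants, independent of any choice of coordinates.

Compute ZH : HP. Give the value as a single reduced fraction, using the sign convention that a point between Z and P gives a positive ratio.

Set Z = (0, 0), C = (1, 0), P = (0, 1), M = (2, 4); any affine frame gives the same invariant.
1. L lies on line MZ with ML:LZ = -5:4 ⇒ L = (-8, -16)
2. H is the intersection of line ZP and line LC ⇒ H = (0, -16/9)
H = Z + t·(P−Z) with t = -16/9, so ZH:HP = t:(1−t) = -16/9:25/9

ZH:HP = -16/25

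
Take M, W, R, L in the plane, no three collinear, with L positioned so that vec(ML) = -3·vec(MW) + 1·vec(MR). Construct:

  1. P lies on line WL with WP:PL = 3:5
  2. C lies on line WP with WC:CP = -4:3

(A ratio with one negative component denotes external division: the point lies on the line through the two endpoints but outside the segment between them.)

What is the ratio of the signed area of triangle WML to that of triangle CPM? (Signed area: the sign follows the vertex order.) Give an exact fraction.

[WML]:[CPM] = 8/9

Choose coordinates M = (0, 0), W = (1, 0), R = (0, 1), L = (-3, 1).
1. P lies on line WL with WP:PL = 3:5 ⇒ P = (-1/2, 3/8)
2. C lies on line WP with WC:CP = -4:3 ⇒ C = (-5, 3/2)
2·[WML] = -1, 2·[CPM] = -9/8
[WML]:[CPM] = -1:-9/8 = 8/9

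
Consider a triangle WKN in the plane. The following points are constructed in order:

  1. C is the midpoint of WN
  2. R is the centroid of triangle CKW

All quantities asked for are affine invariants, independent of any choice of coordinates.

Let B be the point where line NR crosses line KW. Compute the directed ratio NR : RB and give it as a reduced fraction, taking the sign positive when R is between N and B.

Choose coordinates W = (0, 0), K = (1, 0), N = (0, 1).
1. C is the midpoint of WN ⇒ C = (0, 1/2)
2. R is the centroid of triangle CKW ⇒ R = (1/3, 1/6)
line NR meets KW at B = (2/5, 0)
R = N + t·(B−N) with t = 5/6, so NR:RB = 5/6:1/6

NR:RB = 5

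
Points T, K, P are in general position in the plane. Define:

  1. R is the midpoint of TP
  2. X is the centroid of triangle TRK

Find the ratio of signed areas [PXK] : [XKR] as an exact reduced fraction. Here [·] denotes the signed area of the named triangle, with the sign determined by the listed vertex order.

Work in coordinates with T = (0, 0), K = (1, 0), P = (0, 1).
1. R is the midpoint of TP ⇒ R = (0, 1/2)
2. X is the centroid of triangle TRK ⇒ X = (1/3, 1/6)
2·[PXK] = 1/2, 2·[XKR] = 1/6
[PXK]:[XKR] = 1/2:1/6 = 3

[PXK]:[XKR] = 3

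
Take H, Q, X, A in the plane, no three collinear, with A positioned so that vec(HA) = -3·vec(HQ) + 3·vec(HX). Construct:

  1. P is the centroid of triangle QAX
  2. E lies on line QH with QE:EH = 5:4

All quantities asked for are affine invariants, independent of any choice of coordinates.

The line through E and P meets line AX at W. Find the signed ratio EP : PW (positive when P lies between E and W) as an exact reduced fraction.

Choose coordinates H = (0, 0), Q = (1, 0), X = (0, 1), A = (-3, 3).
1. P is the centroid of triangle QAX ⇒ P = (-2/3, 4/3)
2. E lies on line QH with QE:EH = 5:4 ⇒ E = (4/9, 0)
line EP meets AX at W = (-7/8, 19/12)
P = E + t·(W−E) with t = 16/19, so EP:PW = 16/19:3/19

EP:PW = 16/3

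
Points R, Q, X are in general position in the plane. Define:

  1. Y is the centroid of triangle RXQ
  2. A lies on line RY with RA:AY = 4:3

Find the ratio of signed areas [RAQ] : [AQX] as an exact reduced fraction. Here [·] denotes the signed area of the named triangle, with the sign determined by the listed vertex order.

[RAQ]:[AQX] = -4/13

Set R = (0, 0), Q = (1, 0), X = (0, 1); any affine frame gives the same invariant.
1. Y is the centroid of triangle RXQ ⇒ Y = (1/3, 1/3)
2. A lies on line RY with RA:AY = 4:3 ⇒ A = (4/21, 4/21)
2·[RAQ] = -4/21, 2·[AQX] = 13/21
[RAQ]:[AQX] = -4/21:13/21 = -4/13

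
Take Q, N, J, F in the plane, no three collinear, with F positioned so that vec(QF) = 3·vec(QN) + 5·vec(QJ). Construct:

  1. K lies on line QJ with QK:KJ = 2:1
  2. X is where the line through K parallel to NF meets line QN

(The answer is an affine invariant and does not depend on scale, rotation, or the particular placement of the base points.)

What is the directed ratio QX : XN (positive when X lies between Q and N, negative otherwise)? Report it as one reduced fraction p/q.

Assign Q = (0, 0), N = (1, 0), J = (0, 1), F = (3, 5) — the answer is frame-independent, so this choice is without loss of generality.
1. K lies on line QJ with QK:KJ = 2:1 ⇒ K = (0, 2/3)
2. X is where the line through K parallel to NF meets line QN ⇒ X = (-4/15, 0)
X = Q + t·(N−Q) with t = -4/15, so QX:XN = t:(1−t) = -4/15:19/15

QX:XN = -4/19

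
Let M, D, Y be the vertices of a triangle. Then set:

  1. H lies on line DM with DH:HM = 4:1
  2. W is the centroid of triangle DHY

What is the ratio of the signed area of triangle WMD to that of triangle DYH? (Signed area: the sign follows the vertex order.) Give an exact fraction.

[WMD]:[DYH] = 5/12

Work in coordinates with M = (0, 0), D = (1, 0), Y = (0, 1).
1. H lies on line DM with DH:HM = 4:1 ⇒ H = (1/5, 0)
2. W is the centroid of triangle DHY ⇒ W = (2/5, 1/3)
2·[WMD] = 1/3, 2·[DYH] = 4/5
[WMD]:[DYH] = 1/3:4/5 = 5/12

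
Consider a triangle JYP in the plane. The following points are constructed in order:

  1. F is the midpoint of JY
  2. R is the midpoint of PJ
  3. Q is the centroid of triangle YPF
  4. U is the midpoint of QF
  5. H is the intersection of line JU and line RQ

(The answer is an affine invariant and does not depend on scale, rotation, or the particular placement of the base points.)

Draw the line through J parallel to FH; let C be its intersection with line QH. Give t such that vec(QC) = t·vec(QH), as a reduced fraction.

Assign J = (0, 0), Y = (1, 0), P = (0, 1) — the answer is frame-independent, so this choice is without loss of generality.
1. F is the midpoint of JY ⇒ F = (1/2, 0)
2. R is the midpoint of PJ ⇒ R = (0, 1/2)
3. Q is the centroid of triangle YPF ⇒ Q = (1/2, 1/3)
4. U is the midpoint of QF ⇒ U = (1/2, 1/6)
5. H is the intersection of line JU and line RQ ⇒ H = (3/4, 1/4)
through J parallel to FH: direction (1/4, 1/4); meets QH at C = (3/8, 3/8)
C = Q + t·(H−Q) with t = -1/2

t = -1/2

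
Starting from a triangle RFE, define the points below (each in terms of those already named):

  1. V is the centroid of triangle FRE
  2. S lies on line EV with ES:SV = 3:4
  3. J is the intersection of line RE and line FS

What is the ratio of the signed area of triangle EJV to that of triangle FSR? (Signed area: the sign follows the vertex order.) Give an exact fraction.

Set R = (0, 0), F = (1, 0), E = (0, 1); any affine frame gives the same invariant.
1. V is the centroid of triangle FRE ⇒ V = (1/3, 1/3)
2. S lies on line EV with ES:SV = 3:4 ⇒ S = (1/7, 5/7)
3. J is the intersection of line RE and line FS ⇒ J = (0, 5/6)
2·[EJV] = 1/18, 2·[FSR] = 5/7
[EJV]:[FSR] = 1/18:5/7 = 7/90

[EJV]:[FSR] = 7/90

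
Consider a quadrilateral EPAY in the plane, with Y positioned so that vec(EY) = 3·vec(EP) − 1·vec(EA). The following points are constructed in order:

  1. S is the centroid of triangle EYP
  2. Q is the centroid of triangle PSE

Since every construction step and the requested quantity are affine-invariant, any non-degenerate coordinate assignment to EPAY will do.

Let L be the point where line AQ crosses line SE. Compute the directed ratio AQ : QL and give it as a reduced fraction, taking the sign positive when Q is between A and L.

AQ:QL = 11

Choose coordinates E = (0, 0), P = (1, 0), A = (0, 1), Y = (3, -1).
1. S is the centroid of triangle EYP ⇒ S = (4/3, -1/3)
2. Q is the centroid of triangle PSE ⇒ Q = (7/9, -1/9)
line AQ meets SE at L = (28/33, -7/33)
Q = A + t·(L−A) with t = 11/12, so AQ:QL = 11/12:1/12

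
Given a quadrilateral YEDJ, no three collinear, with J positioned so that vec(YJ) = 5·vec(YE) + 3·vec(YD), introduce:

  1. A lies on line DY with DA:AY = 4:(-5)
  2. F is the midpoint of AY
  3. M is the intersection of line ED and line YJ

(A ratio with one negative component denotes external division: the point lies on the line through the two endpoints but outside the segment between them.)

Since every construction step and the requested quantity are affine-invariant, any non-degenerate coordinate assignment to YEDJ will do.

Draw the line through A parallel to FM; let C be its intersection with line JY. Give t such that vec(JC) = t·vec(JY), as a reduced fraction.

Work in coordinates with Y = (0, 0), E = (1, 0), D = (0, 1), J = (5, 3).
1. A lies on line DY with DA:AY = 4:(-5) ⇒ A = (0, 5)
2. F is the midpoint of AY ⇒ F = (0, 5/2)
3. M is the intersection of line ED and line YJ ⇒ M = (5/8, 3/8)
through A parallel to FM: direction (5/8, -17/8); meets JY at C = (5/4, 3/4)
C = J + t·(Y−J) with t = 3/4

t = 3/4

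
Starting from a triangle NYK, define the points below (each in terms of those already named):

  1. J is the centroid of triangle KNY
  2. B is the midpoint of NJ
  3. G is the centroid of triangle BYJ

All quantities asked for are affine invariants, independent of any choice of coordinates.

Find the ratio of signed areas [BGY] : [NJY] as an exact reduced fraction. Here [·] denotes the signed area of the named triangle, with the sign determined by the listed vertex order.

Assign N = (0, 0), Y = (1, 0), K = (0, 1) — the answer is frame-independent, so this choice is without loss of generality.
1. J is the centroid of triangle KNY ⇒ J = (1/3, 1/3)
2. B is the midpoint of NJ ⇒ B = (1/6, 1/6)
3. G is the centroid of triangle BYJ ⇒ G = (1/2, 1/6)
2·[BGY] = -1/18, 2·[NJY] = -1/3
[BGY]:[NJY] = -1/18:-1/3 = 1/6

[BGY]:[NJY] = 1/6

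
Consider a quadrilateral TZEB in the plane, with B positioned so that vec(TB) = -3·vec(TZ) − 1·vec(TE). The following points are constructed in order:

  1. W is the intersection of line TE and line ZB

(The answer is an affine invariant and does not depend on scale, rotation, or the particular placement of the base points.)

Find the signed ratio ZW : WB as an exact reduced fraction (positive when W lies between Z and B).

ZW:WB = 1/3

Set T = (0, 0), Z = (1, 0), E = (0, 1), B = (-3, -1); any affine frame gives the same invariant.
1. W is the intersection of line TE and line ZB ⇒ W = (0, -1/4)
W = Z + t·(B−Z) with t = 1/4, so ZW:WB = t:(1−t) = 1/4:3/4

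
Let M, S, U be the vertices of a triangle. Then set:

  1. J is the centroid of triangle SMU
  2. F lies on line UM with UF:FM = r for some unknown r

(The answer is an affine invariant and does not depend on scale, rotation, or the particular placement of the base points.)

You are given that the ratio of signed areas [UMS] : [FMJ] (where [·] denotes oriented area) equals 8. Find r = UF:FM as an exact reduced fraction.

r = 5/3

Set M = (0, 0), S = (1, 0), U = (0, 1); any affine frame gives the same invariant.
1. J is the centroid of triangle SMU ⇒ J = (1/3, 1/3)
2. With UF:FM = r, write λ = r/(r+1) so F = U + λ·(M−U); F is affine-linear in λ
Every point depending on F is an affine combination of F and λ-independent points, so each such coordinate is linear in λ; the λ² term in each signed area is a multiple of (M−U)×(M−U) = 0, so 2·[UMS] and 2·[FMJ] are each linear in λ. Evaluating at λ=0 and λ=1:
  2·[UMS] = 1,   2·[FMJ] = -1/3·λ + 1/3
So [UMS]:[FMJ] = (1) / (-1/3·λ + 1/3). Setting this equal to 8:
  1 = 8·(-1/3·λ + 1/3)  ⇒  λ = 5/8
Then r = λ/(1−λ) = (5/8)/(3/8) = 5/3. Check: with r = 5/3, F = (0, 3/8) and [UMS]:[FMJ] = 8 as required.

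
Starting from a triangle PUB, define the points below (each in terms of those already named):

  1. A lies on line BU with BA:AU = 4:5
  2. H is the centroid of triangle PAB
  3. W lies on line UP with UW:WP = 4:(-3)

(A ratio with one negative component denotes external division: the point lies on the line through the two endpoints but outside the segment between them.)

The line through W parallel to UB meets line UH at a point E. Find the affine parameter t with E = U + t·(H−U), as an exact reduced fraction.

Work in coordinates with P = (0, 0), U = (1, 0), B = (0, 1).
1. A lies on line BU with BA:AU = 4:5 ⇒ A = (4/9, 5/9)
2. H is the centroid of triangle PAB ⇒ H = (4/27, 14/27)
3. W lies on line UP with UW:WP = 4:(-3) ⇒ W = (-3, 0)
through W parallel to UB: direction (-1, 1); meets UH at E = (-83/9, 56/9)
E = U + t·(H−U) with t = 12

t = 12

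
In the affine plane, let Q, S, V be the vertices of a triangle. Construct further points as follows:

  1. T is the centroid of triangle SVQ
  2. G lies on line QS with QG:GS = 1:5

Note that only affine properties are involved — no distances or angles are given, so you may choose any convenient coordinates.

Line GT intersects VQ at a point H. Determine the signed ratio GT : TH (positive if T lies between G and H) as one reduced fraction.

GT:TH = -1/2

Assign Q = (0, 0), S = (1, 0), V = (0, 1) — the answer is frame-independent, so this choice is without loss of generality.
1. T is the centroid of triangle SVQ ⇒ T = (1/3, 1/3)
2. G lies on line QS with QG:GS = 1:5 ⇒ G = (1/6, 0)
line GT meets VQ at H = (0, -1/3)
T = G + t·(H−G) with t = -1, so GT:TH = -1:2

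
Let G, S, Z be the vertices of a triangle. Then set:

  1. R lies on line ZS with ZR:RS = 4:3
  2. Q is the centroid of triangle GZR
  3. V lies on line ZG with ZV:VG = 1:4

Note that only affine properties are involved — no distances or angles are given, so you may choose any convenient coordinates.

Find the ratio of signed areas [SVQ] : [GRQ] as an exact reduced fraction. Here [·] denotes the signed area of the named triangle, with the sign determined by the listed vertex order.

[SVQ]:[GRQ] = 9/10

Work in coordinates with G = (0, 0), S = (1, 0), Z = (0, 1).
1. R lies on line ZS with ZR:RS = 4:3 ⇒ R = (4/7, 3/7)
2. Q is the centroid of triangle GZR ⇒ Q = (4/21, 10/21)
3. V lies on line ZG with ZV:VG = 1:4 ⇒ V = (0, 4/5)
2·[SVQ] = 6/35, 2·[GRQ] = 4/21
[SVQ]:[GRQ] = 6/35:4/21 = 9/10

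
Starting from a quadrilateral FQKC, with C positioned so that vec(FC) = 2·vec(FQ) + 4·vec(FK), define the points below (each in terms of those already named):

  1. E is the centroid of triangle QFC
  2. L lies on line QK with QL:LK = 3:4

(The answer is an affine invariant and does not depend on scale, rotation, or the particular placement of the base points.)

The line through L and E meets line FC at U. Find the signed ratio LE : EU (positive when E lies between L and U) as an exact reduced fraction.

LE:EU = 1/14

Work in coordinates with F = (0, 0), Q = (1, 0), K = (0, 1), C = (2, 4).
1. E is the centroid of triangle QFC ⇒ E = (1, 4/3)
2. L lies on line QK with QL:LK = 3:4 ⇒ L = (4/7, 3/7)
line LE meets FC at U = (7, 14)
E = L + t·(U−L) with t = 1/15, so LE:EU = 1/15:14/15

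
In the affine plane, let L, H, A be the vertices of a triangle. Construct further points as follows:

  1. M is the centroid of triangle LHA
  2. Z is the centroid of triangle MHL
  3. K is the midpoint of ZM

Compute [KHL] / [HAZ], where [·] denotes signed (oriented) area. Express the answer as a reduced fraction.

[KHL]:[HAZ] = -1/2

Work in coordinates with L = (0, 0), H = (1, 0), A = (0, 1).
1. M is the centroid of triangle LHA ⇒ M = (1/3, 1/3)
2. Z is the centroid of triangle MHL ⇒ Z = (4/9, 1/9)
3. K is the midpoint of ZM ⇒ K = (7/18, 2/9)
2·[KHL] = -2/9, 2·[HAZ] = 4/9
[KHL]:[HAZ] = -2/9:4/9 = -1/2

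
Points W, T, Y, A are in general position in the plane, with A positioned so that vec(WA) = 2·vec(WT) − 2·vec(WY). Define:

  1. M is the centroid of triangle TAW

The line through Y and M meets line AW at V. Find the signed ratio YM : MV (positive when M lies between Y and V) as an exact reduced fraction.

Choose coordinates W = (0, 0), T = (1, 0), Y = (0, 1), A = (2, -2).
1. M is the centroid of triangle TAW ⇒ M = (1, -2/3)
line YM meets AW at V = (3/2, -3/2)
M = Y + t·(V−Y) with t = 2/3, so YM:MV = 2/3:1/3

YM:MV = 2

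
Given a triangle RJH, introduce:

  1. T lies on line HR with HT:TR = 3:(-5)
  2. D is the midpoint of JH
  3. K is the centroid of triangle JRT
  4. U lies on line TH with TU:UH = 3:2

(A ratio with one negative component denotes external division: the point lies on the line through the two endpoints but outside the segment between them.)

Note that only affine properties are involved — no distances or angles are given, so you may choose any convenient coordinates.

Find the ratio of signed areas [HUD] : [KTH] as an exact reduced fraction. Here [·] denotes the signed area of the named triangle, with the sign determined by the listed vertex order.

Work in coordinates with R = (0, 0), J = (1, 0), H = (0, 1).
1. T lies on line HR with HT:TR = 3:(-5) ⇒ T = (0, 5/2)
2. D is the midpoint of JH ⇒ D = (1/2, 1/2)
3. K is the centroid of triangle JRT ⇒ K = (1/3, 5/6)
4. U lies on line TH with TU:UH = 3:2 ⇒ U = (0, 8/5)
2·[HUD] = -3/10, 2·[KTH] = 1/2
[HUD]:[KTH] = -3/10:1/2 = -3/5

[HUD]:[KTH] = -3/5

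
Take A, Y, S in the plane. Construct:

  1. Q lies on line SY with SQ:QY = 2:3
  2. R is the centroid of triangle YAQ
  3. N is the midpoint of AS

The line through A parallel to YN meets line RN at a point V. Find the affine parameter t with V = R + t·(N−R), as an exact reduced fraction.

t = -13/2

Assign A = (0, 0), Y = (1, 0), S = (0, 1) — the answer is frame-independent, so this choice is without loss of generality.
1. Q lies on line SY with SQ:QY = 2:3 ⇒ Q = (2/5, 3/5)
2. R is the centroid of triangle YAQ ⇒ R = (7/15, 1/5)
3. N is the midpoint of AS ⇒ N = (0, 1/2)
through A parallel to YN: direction (-1, 1/2); meets RN at V = (7/2, -7/4)
V = R + t·(N−R) with t = -13/2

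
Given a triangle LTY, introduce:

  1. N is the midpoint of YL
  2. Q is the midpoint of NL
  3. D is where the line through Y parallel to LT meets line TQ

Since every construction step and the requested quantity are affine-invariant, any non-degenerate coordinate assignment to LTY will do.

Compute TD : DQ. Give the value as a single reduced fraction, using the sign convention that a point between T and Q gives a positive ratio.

Assign L = (0, 0), T = (1, 0), Y = (0, 1) — the answer is frame-independent, so this choice is without loss of generality.
1. N is the midpoint of YL ⇒ N = (0, 1/2)
2. Q is the midpoint of NL ⇒ Q = (0, 1/4)
3. D is where the line through Y parallel to LT meets line TQ ⇒ D = (-3, 1)
D = T + t·(Q−T) with t = 4, so TD:DQ = t:(1−t) = 4:-3

TD:DQ = -4/3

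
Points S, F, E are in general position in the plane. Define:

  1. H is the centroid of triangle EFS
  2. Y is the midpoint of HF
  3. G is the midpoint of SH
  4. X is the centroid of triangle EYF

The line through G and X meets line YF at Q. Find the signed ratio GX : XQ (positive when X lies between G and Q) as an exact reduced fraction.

Work in coordinates with S = (0, 0), F = (1, 0), E = (0, 1).
1. H is the centroid of triangle EFS ⇒ H = (1/3, 1/3)
2. Y is the midpoint of HF ⇒ Y = (2/3, 1/6)
3. G is the midpoint of SH ⇒ G = (1/6, 1/6)
4. X is the centroid of triangle EYF ⇒ X = (5/9, 7/18)
line GX meets YF at Q = (2/5, 3/10)
X = G + t·(Q−G) with t = 5/3, so GX:XQ = 5/3:-2/3

GX:XQ = -5/2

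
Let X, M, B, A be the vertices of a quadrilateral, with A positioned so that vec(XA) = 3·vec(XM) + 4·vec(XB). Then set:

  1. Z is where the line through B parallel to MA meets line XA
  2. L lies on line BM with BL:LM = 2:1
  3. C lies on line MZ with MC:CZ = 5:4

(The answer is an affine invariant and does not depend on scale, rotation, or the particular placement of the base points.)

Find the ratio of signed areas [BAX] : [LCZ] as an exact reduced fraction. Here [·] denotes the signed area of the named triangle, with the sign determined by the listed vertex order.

Work in coordinates with X = (0, 0), M = (1, 0), B = (0, 1), A = (3, 4).
1. Z is where the line through B parallel to MA meets line XA ⇒ Z = (-3/2, -2)
2. L lies on line BM with BL:LM = 2:1 ⇒ L = (2/3, 1/3)
3. C lies on line MZ with MC:CZ = 5:4 ⇒ C = (-7/18, -10/9)
2·[BAX] = -3, 2·[LCZ] = -2/3
[BAX]:[LCZ] = -3:-2/3 = 9/2

[BAX]:[LCZ] = 9/2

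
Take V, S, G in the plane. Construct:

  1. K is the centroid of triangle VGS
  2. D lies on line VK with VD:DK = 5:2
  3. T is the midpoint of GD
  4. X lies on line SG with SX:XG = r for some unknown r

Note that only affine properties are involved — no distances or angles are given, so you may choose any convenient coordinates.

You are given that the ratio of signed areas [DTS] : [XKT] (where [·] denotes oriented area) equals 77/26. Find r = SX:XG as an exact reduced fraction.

Choose coordinates V = (0, 0), S = (1, 0), G = (0, 1).
1. K is the centroid of triangle VGS ⇒ K = (1/3, 1/3)
2. D lies on line VK with VD:DK = 5:2 ⇒ D = (5/21, 5/21)
3. T is the midpoint of GD ⇒ T = (5/42, 13/21)
4. With SX:XG = r, write λ = r/(r+1) so X = S + λ·(G−S); X is affine-linear in λ
Every point depending on X is an affine combination of X and λ-independent points, so each such coordinate is linear in λ; the λ² term in each signed area is a multiple of (G−S)×(G−S) = 0, so 2·[DTS] and 2·[XKT] are each linear in λ. Evaluating at λ=0 and λ=1:
  2·[DTS] = -11/42,   2·[XKT] = 1/14·λ − 5/42
So [DTS]:[XKT] = (-11/42) / (1/14·λ − 5/42). Setting this equal to 77/26:
  -11/42 = 77/26·(1/14·λ − 5/42)  ⇒  λ = 3/7
Then r = λ/(1−λ) = (3/7)/(4/7) = 3/4. Check: with r = 3/4, X = (4/7, 3/7) and [DTS]:[XKT] = 77/26 as required.

r = 3/4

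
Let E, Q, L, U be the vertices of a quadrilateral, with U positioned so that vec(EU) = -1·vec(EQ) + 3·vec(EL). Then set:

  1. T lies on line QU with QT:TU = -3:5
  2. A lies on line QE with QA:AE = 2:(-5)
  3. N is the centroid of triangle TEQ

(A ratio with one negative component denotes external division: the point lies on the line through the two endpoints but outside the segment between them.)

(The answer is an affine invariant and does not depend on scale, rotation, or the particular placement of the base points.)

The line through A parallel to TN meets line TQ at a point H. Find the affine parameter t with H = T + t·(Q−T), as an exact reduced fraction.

Choose coordinates E = (0, 0), Q = (1, 0), L = (0, 1), U = (-1, 3).
1. T lies on line QU with QT:TU = -3:5 ⇒ T = (4, -9/2)
2. A lies on line QE with QA:AE = 2:(-5) ⇒ A = (5/3, 0)
3. N is the centroid of triangle TEQ ⇒ N = (5/3, -3/2)
through A parallel to TN: direction (-7/3, 3); meets TQ at H = (-3, 6)
H = T + t·(Q−T) with t = 7/3

t = 7/3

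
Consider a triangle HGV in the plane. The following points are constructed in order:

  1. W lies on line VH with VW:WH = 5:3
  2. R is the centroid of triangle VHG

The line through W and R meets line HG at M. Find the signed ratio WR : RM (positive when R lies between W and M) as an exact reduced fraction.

WR:RM = 1/8

Set H = (0, 0), G = (1, 0), V = (0, 1); any affine frame gives the same invariant.
1. W lies on line VH with VW:WH = 5:3 ⇒ W = (0, 3/8)
2. R is the centroid of triangle VHG ⇒ R = (1/3, 1/3)
line WR meets HG at M = (3, 0)
R = W + t·(M−W) with t = 1/9, so WR:RM = 1/9:8/9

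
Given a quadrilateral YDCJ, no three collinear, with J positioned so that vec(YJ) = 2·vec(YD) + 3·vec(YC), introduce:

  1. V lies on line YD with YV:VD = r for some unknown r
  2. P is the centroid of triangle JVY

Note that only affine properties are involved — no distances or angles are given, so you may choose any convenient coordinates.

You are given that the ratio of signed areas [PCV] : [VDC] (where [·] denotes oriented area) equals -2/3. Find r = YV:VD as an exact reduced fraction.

Choose coordinates Y = (0, 0), D = (1, 0), C = (0, 1), J = (2, 3).
1. With YV:VD = r, write λ = r/(r+1) so V = Y + λ·(D−Y); V is affine-linear in λ
2. P is the centroid of triangle JVY ⇒ P is an affine combination of earlier points and hence also affine-linear in λ
Every point depending on V is an affine combination of V and λ-independent points, so each such coordinate is linear in λ; the λ² term in each signed area is a multiple of (D−Y)×(D−Y) = 0, so 2·[PCV] and 2·[VDC] are each linear in λ. Evaluating at λ=0 and λ=1:
  2·[PCV] = 1/3·λ + 2/3,   2·[VDC] = −λ + 1
So [PCV]:[VDC] = (1/3·λ + 2/3) / (−λ + 1). Setting this equal to -2/3:
  1/3·λ + 2/3 = -2/3·(−λ + 1)  ⇒  λ = 4
Then r = λ/(1−λ) = (4)/(-3) = -4/3. Check: with r = -4/3, V = (4, 0) and [PCV]:[VDC] = -2/3 as required.

r = -4/3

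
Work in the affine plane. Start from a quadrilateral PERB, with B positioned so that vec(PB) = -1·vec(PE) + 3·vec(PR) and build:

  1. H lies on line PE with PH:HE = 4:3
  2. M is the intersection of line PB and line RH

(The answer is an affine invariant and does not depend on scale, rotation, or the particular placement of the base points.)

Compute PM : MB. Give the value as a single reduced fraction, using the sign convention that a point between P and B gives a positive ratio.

PM:MB = 4

Assign P = (0, 0), E = (1, 0), R = (0, 1), B = (-1, 3) — the answer is frame-independent, so this choice is without loss of generality.
1. H lies on line PE with PH:HE = 4:3 ⇒ H = (4/7, 0)
2. M is the intersection of line PB and line RH ⇒ M = (-4/5, 12/5)
M = P + t·(B−P) with t = 4/5, so PM:MB = t:(1−t) = 4/5:1/5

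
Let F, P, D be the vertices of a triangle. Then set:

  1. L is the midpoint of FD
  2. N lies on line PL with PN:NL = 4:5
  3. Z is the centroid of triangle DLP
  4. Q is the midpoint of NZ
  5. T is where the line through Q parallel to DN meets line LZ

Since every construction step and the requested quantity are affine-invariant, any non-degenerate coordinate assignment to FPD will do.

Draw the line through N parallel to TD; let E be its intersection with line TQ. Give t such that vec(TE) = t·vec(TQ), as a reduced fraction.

t = 28/5

Set F = (0, 0), P = (1, 0), D = (0, 1); any affine frame gives the same invariant.
1. L is the midpoint of FD ⇒ L = (0, 1/2)
2. N lies on line PL with PN:NL = 4:5 ⇒ N = (5/9, 2/9)
3. Z is the centroid of triangle DLP ⇒ Z = (1/3, 1/2)
4. Q is the midpoint of NZ ⇒ Q = (4/9, 13/36)
5. T is where the line through Q parallel to DN meets line LZ ⇒ T = (29/84, 1/2)
through N parallel to TD: direction (-29/84, 1/2); meets TQ at E = (227/252, -5/18)
E = T + t·(Q−T) with t = 28/5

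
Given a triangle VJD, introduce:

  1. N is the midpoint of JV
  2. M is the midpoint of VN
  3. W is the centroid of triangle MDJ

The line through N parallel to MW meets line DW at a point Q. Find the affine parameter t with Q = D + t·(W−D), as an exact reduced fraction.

t = 4/3

Set V = (0, 0), J = (1, 0), D = (0, 1); any affine frame gives the same invariant.
1. N is the midpoint of JV ⇒ N = (1/2, 0)
2. M is the midpoint of VN ⇒ M = (1/4, 0)
3. W is the centroid of triangle MDJ ⇒ W = (5/12, 1/3)
through N parallel to MW: direction (1/6, 1/3); meets DW at Q = (5/9, 1/9)
Q = D + t·(W−D) with t = 4/3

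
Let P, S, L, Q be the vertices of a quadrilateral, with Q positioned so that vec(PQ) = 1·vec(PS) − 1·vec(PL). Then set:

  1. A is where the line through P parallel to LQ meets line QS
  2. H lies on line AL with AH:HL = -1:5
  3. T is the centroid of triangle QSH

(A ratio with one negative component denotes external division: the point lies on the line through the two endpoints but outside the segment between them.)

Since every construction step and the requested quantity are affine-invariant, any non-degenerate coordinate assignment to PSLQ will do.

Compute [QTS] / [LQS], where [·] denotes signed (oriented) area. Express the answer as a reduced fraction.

[QTS]:[LQS] = 1/12

Assign P = (0, 0), S = (1, 0), L = (0, 1), Q = (1, -1) — the answer is frame-independent, so this choice is without loss of generality.
1. A is where the line through P parallel to LQ meets line QS ⇒ A = (1, -2)
2. H lies on line AL with AH:HL = -1:5 ⇒ H = (5/4, -11/4)
3. T is the centroid of triangle QSH ⇒ T = (13/12, -5/4)
2·[QTS] = 1/12, 2·[LQS] = 1
[QTS]:[LQS] = 1/12:1 = 1/12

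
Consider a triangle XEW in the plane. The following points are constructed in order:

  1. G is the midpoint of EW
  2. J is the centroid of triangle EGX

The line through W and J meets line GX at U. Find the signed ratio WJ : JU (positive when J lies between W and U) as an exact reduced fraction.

Assign X = (0, 0), E = (1, 0), W = (0, 1) — the answer is frame-independent, so this choice is without loss of generality.
1. G is the midpoint of EW ⇒ G = (1/2, 1/2)
2. J is the centroid of triangle EGX ⇒ J = (1/2, 1/6)
line WJ meets GX at U = (3/8, 3/8)
J = W + t·(U−W) with t = 4/3, so WJ:JU = 4/3:-1/3

WJ:JU = -4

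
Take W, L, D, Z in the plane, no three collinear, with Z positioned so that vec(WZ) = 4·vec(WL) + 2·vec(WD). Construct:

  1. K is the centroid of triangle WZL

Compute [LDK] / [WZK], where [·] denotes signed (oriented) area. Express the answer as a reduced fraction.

[LDK]:[WZK] = 2

Work in coordinates with W = (0, 0), L = (1, 0), D = (0, 1), Z = (4, 2).
1. K is the centroid of triangle WZL ⇒ K = (5/3, 2/3)
2·[LDK] = -4/3, 2·[WZK] = -2/3
[LDK]:[WZK] = -4/3:-2/3 = 2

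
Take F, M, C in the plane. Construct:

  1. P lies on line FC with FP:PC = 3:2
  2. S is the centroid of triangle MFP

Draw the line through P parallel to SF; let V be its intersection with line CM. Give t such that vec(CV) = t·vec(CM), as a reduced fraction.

t = 1/4

Choose coordinates F = (0, 0), M = (1, 0), C = (0, 1).
1. P lies on line FC with FP:PC = 3:2 ⇒ P = (0, 3/5)
2. S is the centroid of triangle MFP ⇒ S = (1/3, 1/5)
through P parallel to SF: direction (-1/3, -1/5); meets CM at V = (1/4, 3/4)
V = C + t·(M−C) with t = 1/4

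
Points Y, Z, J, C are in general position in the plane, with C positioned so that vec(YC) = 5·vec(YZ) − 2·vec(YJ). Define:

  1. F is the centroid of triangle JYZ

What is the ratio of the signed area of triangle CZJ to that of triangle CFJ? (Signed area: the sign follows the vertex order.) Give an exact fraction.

[CZJ]:[CFJ] = 6/7

Assign Y = (0, 0), Z = (1, 0), J = (0, 1), C = (5, -2) — the answer is frame-independent, so this choice is without loss of generality.
1. F is the centroid of triangle JYZ ⇒ F = (1/3, 1/3)
2·[CZJ] = -2, 2·[CFJ] = -7/3
[CZJ]:[CFJ] = -2:-7/3 = 6/7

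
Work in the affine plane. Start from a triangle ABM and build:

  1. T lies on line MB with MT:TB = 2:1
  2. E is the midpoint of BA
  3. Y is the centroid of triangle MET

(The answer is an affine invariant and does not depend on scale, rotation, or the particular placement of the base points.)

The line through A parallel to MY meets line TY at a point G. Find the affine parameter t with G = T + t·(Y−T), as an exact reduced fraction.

Set A = (0, 0), B = (1, 0), M = (0, 1); any affine frame gives the same invariant.
1. T lies on line MB with MT:TB = 2:1 ⇒ T = (2/3, 1/3)
2. E is the midpoint of BA ⇒ E = (1/2, 0)
3. Y is the centroid of triangle MET ⇒ Y = (7/18, 4/9)
through A parallel to MY: direction (7/18, -5/9); meets TY at G = (-7/12, 5/6)
G = T + t·(Y−T) with t = 9/2

t = 9/2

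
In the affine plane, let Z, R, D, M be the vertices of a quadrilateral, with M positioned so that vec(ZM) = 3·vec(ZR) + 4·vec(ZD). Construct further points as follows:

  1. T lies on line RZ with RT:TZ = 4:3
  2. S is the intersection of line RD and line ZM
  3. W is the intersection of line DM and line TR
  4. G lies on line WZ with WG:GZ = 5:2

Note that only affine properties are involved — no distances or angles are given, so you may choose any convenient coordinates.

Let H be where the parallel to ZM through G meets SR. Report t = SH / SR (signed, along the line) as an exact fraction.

t = -2/7

Assign Z = (0, 0), R = (1, 0), D = (0, 1), M = (3, 4) — the answer is frame-independent, so this choice is without loss of generality.
1. T lies on line RZ with RT:TZ = 4:3 ⇒ T = (3/7, 0)
2. S is the intersection of line RD and line ZM ⇒ S = (3/7, 4/7)
3. W is the intersection of line DM and line TR ⇒ W = (-1, 0)
4. G lies on line WZ with WG:GZ = 5:2 ⇒ G = (-2/7, 0)
through G parallel to ZM: direction (3, 4); meets SR at H = (13/49, 36/49)
H = S + t·(R−S) with t = -2/7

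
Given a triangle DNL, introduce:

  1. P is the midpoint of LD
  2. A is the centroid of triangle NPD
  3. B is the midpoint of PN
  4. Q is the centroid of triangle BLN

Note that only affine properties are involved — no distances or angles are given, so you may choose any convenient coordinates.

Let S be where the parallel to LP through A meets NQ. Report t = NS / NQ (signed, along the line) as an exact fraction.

Assign D = (0, 0), N = (1, 0), L = (0, 1) — the answer is frame-independent, so this choice is without loss of generality.
1. P is the midpoint of LD ⇒ P = (0, 1/2)
2. A is the centroid of triangle NPD ⇒ A = (1/3, 1/6)
3. B is the midpoint of PN ⇒ B = (1/2, 1/4)
4. Q is the centroid of triangle BLN ⇒ Q = (1/2, 5/12)
through A parallel to LP: direction (0, -1/2); meets NQ at S = (1/3, 5/9)
S = N + t·(Q−N) with t = 4/3

t = 4/3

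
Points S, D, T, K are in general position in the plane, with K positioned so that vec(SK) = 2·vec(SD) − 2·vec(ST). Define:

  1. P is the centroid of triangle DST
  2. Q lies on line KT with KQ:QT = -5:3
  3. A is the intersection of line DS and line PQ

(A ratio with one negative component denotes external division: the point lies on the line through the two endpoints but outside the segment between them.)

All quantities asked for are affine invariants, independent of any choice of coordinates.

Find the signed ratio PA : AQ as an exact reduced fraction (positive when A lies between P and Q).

Choose coordinates S = (0, 0), D = (1, 0), T = (0, 1), K = (2, -2).
1. P is the centroid of triangle DST ⇒ P = (1/3, 1/3)
2. Q lies on line KT with KQ:QT = -5:3 ⇒ Q = (-3, 11/2)
3. A is the intersection of line DS and line PQ ⇒ A = (17/31, 0)
A = P + t·(Q−P) with t = -2/31, so PA:AQ = t:(1−t) = -2/31:33/31

PA:AQ = -2/33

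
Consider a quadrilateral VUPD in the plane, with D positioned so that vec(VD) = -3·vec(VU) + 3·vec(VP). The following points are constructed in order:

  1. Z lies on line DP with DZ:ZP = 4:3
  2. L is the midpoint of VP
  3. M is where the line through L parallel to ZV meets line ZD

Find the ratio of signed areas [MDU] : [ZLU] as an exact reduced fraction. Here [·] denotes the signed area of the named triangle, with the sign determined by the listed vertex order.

[MDU]:[ZLU] = 11/10

Assign V = (0, 0), U = (1, 0), P = (0, 1), D = (-3, 3) — the answer is frame-independent, so this choice is without loss of generality.
1. Z lies on line DP with DZ:ZP = 4:3 ⇒ Z = (-9/7, 13/7)
2. L is the midpoint of VP ⇒ L = (0, 1/2)
3. M is where the line through L parallel to ZV meets line ZD ⇒ M = (-9/14, 10/7)
2·[MDU] = 11/14, 2·[ZLU] = 5/7
[MDU]:[ZLU] = 11/14:5/7 = 11/10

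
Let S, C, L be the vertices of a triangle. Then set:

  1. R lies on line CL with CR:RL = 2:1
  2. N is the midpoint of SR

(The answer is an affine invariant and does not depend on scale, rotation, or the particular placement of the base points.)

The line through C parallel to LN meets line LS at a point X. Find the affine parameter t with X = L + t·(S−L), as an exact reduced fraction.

Choose coordinates S = (0, 0), C = (1, 0), L = (0, 1).
1. R lies on line CL with CR:RL = 2:1 ⇒ R = (1/3, 2/3)
2. N is the midpoint of SR ⇒ N = (1/6, 1/3)
through C parallel to LN: direction (1/6, -2/3); meets LS at X = (0, 4)
X = L + t·(S−L) with t = -3

t = -3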